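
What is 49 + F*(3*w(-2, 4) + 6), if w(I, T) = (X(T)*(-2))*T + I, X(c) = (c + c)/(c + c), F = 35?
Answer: -791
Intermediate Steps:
X(c) = 1 (X(c) = (2*c)/((2*c)) = (2*c)*(1/(2*c)) = 1)
w(I, T) = I - 2*T (w(I, T) = (1*(-2))*T + I = -2*T + I = I - 2*T)
49 + F*(3*w(-2, 4) + 6) = 49 + 35*(3*(-2 - 2*4) + 6) = 49 + 35*(3*(-2 - 8) + 6) = 49 + 35*(3*(-10) + 6) = 49 + 35*(-30 + 6) = 49 + 35*(-24) = 49 - 840 = -791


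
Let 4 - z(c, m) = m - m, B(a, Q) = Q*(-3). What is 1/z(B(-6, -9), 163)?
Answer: ¼ ≈ 0.25000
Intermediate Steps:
B(a, Q) = -3*Q
z(c, m) = 4 (z(c, m) = 4 - (m - m) = 4 - 1*0 = 4 + 0 = 4)
1/z(B(-6, -9), 163) = 1/4 = ¼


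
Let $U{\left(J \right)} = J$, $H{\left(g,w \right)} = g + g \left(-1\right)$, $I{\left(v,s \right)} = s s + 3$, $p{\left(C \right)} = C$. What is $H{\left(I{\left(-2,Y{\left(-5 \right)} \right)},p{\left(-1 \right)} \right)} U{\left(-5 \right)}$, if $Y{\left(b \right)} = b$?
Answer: $0$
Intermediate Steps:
$I{\left(v,s \right)} = 3 + s^{2}$ ($I{\left(v,s \right)} = s^{2} + 3 = 3 + s^{2}$)
$H{\left(g,w \right)} = 0$ ($H{\left(g,w \right)} = g - g = 0$)
$H{\left(I{\left(-2,Y{\left(-5 \right)} \right)},p{\left(-1 \right)} \right)} U{\left(-5 \right)} = 0 \left(-5\right) = 0$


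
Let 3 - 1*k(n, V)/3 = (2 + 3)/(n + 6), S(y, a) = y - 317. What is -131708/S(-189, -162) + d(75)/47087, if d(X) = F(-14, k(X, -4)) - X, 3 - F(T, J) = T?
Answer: 3100852624/11913011 ≈ 260.29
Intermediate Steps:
S(y, a) = -317 + y
k(n, V) = 9 - 15/(6 + n) (k(n, V) = 9 - 3*(2 + 3)/(n + 6) = 9 - 15/(6 + n))
F(T, J) = 3 - T
d(X) = 17 - X (d(X) = (3 - 1*(-14)) - X = (3 + 14) - X = 17 - X)
-131708/S(-189, -162) + d(75)/47087 = -131708/(-317 - 189) + (17 - 1*75)/47087 = -131708/(-506) + (17 - 75)*(1/47087) = -131708*(-1/506) - 58*1/47087 = 65854/253 - 58/47087 = 3100852624/11913011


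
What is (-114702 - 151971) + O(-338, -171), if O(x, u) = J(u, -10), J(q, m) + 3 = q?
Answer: -266847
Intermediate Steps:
J(q, m) = -3 + q
O(x, u) = -3 + u
(-114702 - 151971) + O(-338, -171) = (-114702 - 151971) + (-3 - 171) = -266673 - 174 = -266847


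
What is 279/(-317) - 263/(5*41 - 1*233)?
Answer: 75559/8876 ≈ 8.5127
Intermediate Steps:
279/(-317) - 263/(5*41 - 1*233) = 279*(-1/317) - 263/(205 - 233) = -279/317 - 263/(-28) = -279/317 - 263*(-1/28) = -279/317 + 263/28 = 75559/8876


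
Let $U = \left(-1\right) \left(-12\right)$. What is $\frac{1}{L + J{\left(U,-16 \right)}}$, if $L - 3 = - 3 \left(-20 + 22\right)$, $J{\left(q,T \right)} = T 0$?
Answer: $- \frac{1}{3} \approx -0.33333$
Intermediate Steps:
$U = 12$
$J{\left(q,T \right)} = 0$
$L = -3$ ($L = 3 - 3 \left(-20 + 22\right) = 3 - 6 = -3$)
$\frac{1}{L + J{\left(U,-16 \right)}} = \frac{1}{-3 + 0} = \frac{1}{-3} = - \frac{1}{3}$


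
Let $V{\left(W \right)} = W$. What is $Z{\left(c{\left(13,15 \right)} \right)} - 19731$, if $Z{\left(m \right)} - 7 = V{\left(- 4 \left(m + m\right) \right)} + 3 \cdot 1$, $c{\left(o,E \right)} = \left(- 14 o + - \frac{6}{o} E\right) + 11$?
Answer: $- \frac{237869}{13} \approx -18298.0$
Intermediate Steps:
$c{\left(o,E \right)} = 11 - 14 o - \frac{6 E}{o}$ ($c{\left(o,E \right)} = \left(- 14 o - \frac{6 E}{o}\right) + 11 = 11 - 14 o - \frac{6 E}{o}$)
$Z{\left(m \right)} = 10 - 8 m$ ($Z{\left(m \right)} = 7 - \left(-3 + 4 \left(m + m\right)\right) = 7 - \left(-3 + 4 \cdot 2 m\right) = 7 - \left(-3 + 8 m\right) = 10 - 8 m$)
$Z{\left(c{\left(13,15 \right)} \right)} - 19731 = \left(10 - 8 \left(11 - 182 - \frac{90}{13}\right)\right) - 19731 = \left(10 - - \frac{18504}{13}\right) - 19731 = \left(10 + \frac{18504}{13}\right) - 19731 = \frac{18634}{13} - 19731 = - \frac{237869}{13}$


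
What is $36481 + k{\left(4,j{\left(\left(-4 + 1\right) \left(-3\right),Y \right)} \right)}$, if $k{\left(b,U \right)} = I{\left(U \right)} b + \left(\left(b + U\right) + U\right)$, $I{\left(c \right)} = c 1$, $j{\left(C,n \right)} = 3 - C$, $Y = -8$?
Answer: $36449$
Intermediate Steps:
$I{\left(c \right)} = c$
$k{\left(b,U \right)} = b + 2 U + U b$ ($k{\left(b,U \right)} = U b + \left(\left(b + U\right) + U\right) = U b + \left(\left(U + b\right) + U\right) = U b + \left(b + 2 U\right) = b + 2 U + U b$)
$36481 + k{\left(4,j{\left(\left(-4 + 1\right) \left(-3\right),Y \right)} \right)} = 36481 + \left(4 + 2 \left(3 - \left(-4 + 1\right) \left(-3\right)\right) + \left(3 - \left(-4 + 1\right) \left(-3\right)\right) 4\right) = 36481 + \left(4 + 2 \left(3 - \left(-3\right) \left(-3\right)\right) + \left(3 - \left(-3\right) \left(-3\right)\right) 4\right) = 36481 + \left(4 + 2 \left(3 - 9\right) + \left(3 - 9\right) 4\right) = 36481 + \left(4 + 2 \left(-6\right) - 24\right) = 36481 - 32 = 36449$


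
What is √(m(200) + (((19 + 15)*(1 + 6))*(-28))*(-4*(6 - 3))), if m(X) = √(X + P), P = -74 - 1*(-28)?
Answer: √(79968 + √154) ≈ 282.81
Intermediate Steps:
P = -46 (P = -74 + 28 = -46)
m(X) = √(-46 + X) (m(X) = √(X - 46) = √(-46 + X))
√(m(200) + (((19 + 15)*(1 + 6))*(-28))*(-4*(6 - 3))) = √(√(-46 + 200) + (((19 + 15)*(1 + 6))*(-28))*(-4*(6 - 3))) = √(√154 + ((34*7)*(-28))*(-4*3)) = √(√154 + (238*(-28))*(-12)) = √(√154 - 6664*(-12)) = √(√154 + 79968) = √(79968 + √154)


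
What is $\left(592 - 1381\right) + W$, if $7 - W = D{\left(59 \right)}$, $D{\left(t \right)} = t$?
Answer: $-841$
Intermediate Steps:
$W = -52$ ($W = 7 - 59 = -52$)
$\left(592 - 1381\right) + W = \left(592 - 1381\right) - 52 = -789 - 52 = -841$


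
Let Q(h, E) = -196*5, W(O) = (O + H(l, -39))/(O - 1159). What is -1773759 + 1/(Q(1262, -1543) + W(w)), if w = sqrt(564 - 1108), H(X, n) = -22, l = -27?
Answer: -1144569867844567915/645279244354 + 1137*I*sqrt(34)/322639622177 ≈ -1.7738e+6 + 2.0549e-8*I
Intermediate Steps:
w = 4*I*sqrt(34) (w = sqrt(-544) = 4*I*sqrt(34) ≈ 23.324*I)
W(O) = (-22 + O)/(-1159 + O) (W(O) = (O - 22)/(O - 1159) = (-22 + O)/(-1159 + O))
Q(h, E) = -980
-1773759 + 1/(Q(1262, -1543) + W(w)) = -1773759 + 1/(-980 + (-22 + 4*I*sqrt(34))/(-1159 + 4*I*sqrt(34)))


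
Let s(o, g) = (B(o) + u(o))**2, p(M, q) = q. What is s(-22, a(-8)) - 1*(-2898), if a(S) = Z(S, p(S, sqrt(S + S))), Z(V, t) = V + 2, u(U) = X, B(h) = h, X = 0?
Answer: 3382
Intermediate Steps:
u(U) = 0
Z(V, t) = 2 + V
a(S) = 2 + S
s(o, g) = o**2 (s(o, g) = (o + 0)**2 = o**2)
s(-22, a(-8)) - 1*(-2898) = (-22)**2 - 1*(-2898) = 484 + 2898 = 3382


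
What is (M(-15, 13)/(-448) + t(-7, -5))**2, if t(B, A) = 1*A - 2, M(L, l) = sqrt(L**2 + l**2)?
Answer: (3136 + sqrt(394))**2/200704 ≈ 49.622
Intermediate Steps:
t(B, A) = -2 + A (t(B, A) = A - 2 = -2 + A)
(M(-15, 13)/(-448) + t(-7, -5))**2 = (sqrt((-15)**2 + 13**2)/(-448) + (-2 - 5))**2 = (sqrt(225 + 169)*(-1/448) - 7)**2 = (sqrt(394)*(-1/448) - 7)**2 = (-sqrt(394)/448 - 7)**2 = (-7 - sqrt(394)/448)**2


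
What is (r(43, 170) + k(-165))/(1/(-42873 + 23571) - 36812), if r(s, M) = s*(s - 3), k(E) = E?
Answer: -6002922/142109045 ≈ -0.042242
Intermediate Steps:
r(s, M) = s*(-3 + s)
(r(43, 170) + k(-165))/(1/(-42873 + 23571) - 36812) = (43*(-3 + 43) - 165)/(1/(-42873 + 23571) - 36812) = (43*40 - 165)/(1/(-19302) - 36812) = (1720 - 165)/(-1/19302 - 36812) = 1555/(-710545225/19302) = 1555*(-19302/710545225) = -6002922/142109045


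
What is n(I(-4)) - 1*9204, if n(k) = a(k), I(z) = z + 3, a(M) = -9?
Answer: -9213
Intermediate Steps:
I(z) = 3 + z
n(k) = -9
n(I(-4)) - 1*9204 = -9 - 1*9204 = -9 - 9204 = -9213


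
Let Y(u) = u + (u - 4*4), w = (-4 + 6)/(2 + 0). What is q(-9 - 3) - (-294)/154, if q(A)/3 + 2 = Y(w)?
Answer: -507/11 ≈ -46.091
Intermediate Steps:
w = 1 (w = 2/2 = 2*(½) = 1)
Y(u) = -16 + 2*u (Y(u) = u + (u - 16) = u + (-16 + u) = -16 + 2*u)
q(A) = -48 (q(A) = -6 + 3*(-16 + 2*1) = -6 + 3*(-16 + 2) = -6 + 3*(-14) = -6 - 42 = -48)
q(-9 - 3) - (-294)/154 = -48 - (-294)/154 = -48 - 1*(-21/11) = -48 + 21/11 = -507/11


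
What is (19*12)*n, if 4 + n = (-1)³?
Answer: -1140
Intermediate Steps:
n = -5 (n = -4 + (-1)³ = -4 - 1 = -5)
(19*12)*n = (19*12)*(-5) = 228*(-5) = -1140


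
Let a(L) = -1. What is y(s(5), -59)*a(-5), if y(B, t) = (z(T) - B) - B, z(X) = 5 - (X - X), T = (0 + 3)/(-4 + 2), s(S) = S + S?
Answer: 15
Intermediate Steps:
s(S) = 2*S
T = -3/2 (T = 3/(-2) = 3*(-½) = -3/2 ≈ -1.5000)
z(X) = 5 (z(X) = 5 - 1*0 = 5 + 0 = 5)
y(B, t) = 5 - 2*B (y(B, t) = (5 - B) - B = 5 - 2*B)
y(s(5), -59)*a(-5) = (5 - 4*5)*(-1) = (5 - 2*10)*(-1) = (5 - 20)*(-1) = -15*(-1) = 15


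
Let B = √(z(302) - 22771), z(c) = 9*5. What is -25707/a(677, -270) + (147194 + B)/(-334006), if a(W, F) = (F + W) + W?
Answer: -4372925269/181031252 - I*√22726/334006 ≈ -24.156 - 0.00045134*I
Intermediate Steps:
z(c) = 45
B = I*√22726 (B = √(45 - 22771) = √(-22726) = I*√22726 ≈ 150.75*I)
a(W, F) = F + 2*W
-25707/a(677, -270) + (147194 + B)/(-334006) = -25707/(-270 + 2*677) + (147194 + I*√22726)/(-334006) = -25707/(-270 + 1354) + (147194 + I*√22726)*(-1/334006) = -25707/1084 + (-73597/167003 - I*√22726/334006) = -4372925269/181031252 - I*√22726/334006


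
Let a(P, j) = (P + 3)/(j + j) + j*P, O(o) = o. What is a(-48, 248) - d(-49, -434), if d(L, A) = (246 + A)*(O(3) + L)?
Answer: -10193837/496 ≈ -20552.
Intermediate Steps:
d(L, A) = (3 + L)*(246 + A) (d(L, A) = (246 + A)*(3 + L) = (3 + L)*(246 + A))
a(P, j) = P*j + (3 + P)/(2*j) (a(P, j) = (3 + P)/((2*j)) + P*j = (3 + P)*(1/(2*j)) + P*j = (3 + P)/(2*j) + P*j = P*j + (3 + P)/(2*j))
a(-48, 248) - d(-49, -434) = (½)*(3 - 48 + 2*(-48)*248²)/248 - (738 + 3*(-434) + 246*(-49) - 434*(-49)) = (½)*(1/248)*(3 - 48 + 2*(-48)*61504) - (738 - 1302 - 12054 + 21266) = (½)*(1/248)*(3 - 48 - 5904384) - 1*8648 = (½)*(1/248)*(-5904429) - 8648 = -5904429/496 - 8648 = -10193837/496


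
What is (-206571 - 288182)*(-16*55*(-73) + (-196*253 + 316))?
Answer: -7405462904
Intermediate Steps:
(-206571 - 288182)*(-16*55*(-73) + (-196*253 + 316)) = -494753*(-880*(-73) + (-49588 + 316)) = -494753*(64240 - 49272) = -494753*14968 = -7405462904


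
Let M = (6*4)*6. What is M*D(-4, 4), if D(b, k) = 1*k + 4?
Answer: 1152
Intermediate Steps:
D(b, k) = 4 + k (D(b, k) = k + 4 = 4 + k)
M = 144 (M = 24*6 = 144)
M*D(-4, 4) = 144*(4 + 4) = 144*8 = 1152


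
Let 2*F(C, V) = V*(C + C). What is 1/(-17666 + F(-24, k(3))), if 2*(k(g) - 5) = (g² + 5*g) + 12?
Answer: -1/18218 ≈ -5.4891e-5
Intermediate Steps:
k(g) = 11 + g²/2 + 5*g/2 (k(g) = 5 + ((g² + 5*g) + 12)/2 = 5 + (12 + g² + 5*g)/2 = 5 + (6 + g²/2 + 5*g/2) = 11 + g²/2 + 5*g/2)
F(C, V) = C*V (F(C, V) = (V*(C + C))/2 = (V*(2*C))/2 = (2*C*V)/2 = C*V)
1/(-17666 + F(-24, k(3))) = 1/(-17666 - 24*(11 + (½)*3² + (5/2)*3)) = 1/(-17666 - 24*(11 + (½)*9 + 15/2)) = 1/(-17666 - 24*(11 + 9/2 + 15/2)) = 1/(-17666 - 24*23) = 1/(-17666 - 552) = 1/(-18218) = -1/18218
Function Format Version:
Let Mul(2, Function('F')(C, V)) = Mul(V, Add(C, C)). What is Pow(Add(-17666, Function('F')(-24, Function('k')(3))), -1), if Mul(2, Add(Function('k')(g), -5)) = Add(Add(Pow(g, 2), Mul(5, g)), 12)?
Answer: Rational(-1, 18218) ≈ -5.4891e-5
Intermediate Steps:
Function('k')(g) = Add(11, Mul(Rational(1, 2), Pow(g, 2)), Mul(Rational(5, 2), g)) (Function('k')(g) = Add(5, Mul(Rational(1, 2), Add(Add(Pow(g, 2), Mul(5, g)), 12))) = Add(5, Mul(Rational(1, 2), Add(12, Pow(g, 2), Mul(5, g)))) = Add(5, Add(6, Mul(Rational(1, 2), Pow(g, 2)), Mul(Rational(5, 2), g))) = Add(11, Mul(Rational(1, 2), Pow(g, 2)), Mul(Rational(5, 2), g)))
Function('F')(C, V) = Mul(C, V) (Function('F')(C, V) = Mul(Rational(1, 2), Mul(V, Add(C, C))) = Mul(Rational(1, 2), Mul(V, Mul(2, C))) = Mul(Rational(1, 2), Mul(2, C, V)) = Mul(C, V))
Pow(Add(-17666, Function('F')(-24, Function('k')(3))), -1) = Pow(Add(-17666, Mul(-24, Add(11, Mul(Rational(1, 2), Pow(3, 2)), Mul(Rational(5, 2), 3)))), -1) = Pow(Add(-17666, Mul(-24, Add(11, Mul(Rational(1, 2), 9), Rational(15, 2)))), -1) = Pow(Add(-17666, Mul(-24, Add(11, Rational(9, 2), Rational(15, 2)))), -1) = Pow(Add(-17666, Mul(-24, 23)), -1) = Pow(Add(-17666, -552), -1) = Pow(-18218, -1) = Rational(-1, 18218)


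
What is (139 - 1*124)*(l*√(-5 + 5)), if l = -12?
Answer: 0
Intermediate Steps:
(139 - 1*124)*(l*√(-5 + 5)) = (139 - 1*124)*(-12*√(-5 + 5)) = (139 - 124)*(-12*√0) = 15*(-12*0) = 15*0 = 0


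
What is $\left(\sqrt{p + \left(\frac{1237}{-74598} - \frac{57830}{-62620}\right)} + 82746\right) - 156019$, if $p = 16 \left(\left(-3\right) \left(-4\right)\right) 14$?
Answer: $-73273 + \frac{\sqrt{36672142332060016383}}{116783169} \approx -73221.0$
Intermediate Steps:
$p = 2688$ ($p = 16 \cdot 12 \cdot 14 = 192 \cdot 14 = 2688$)
$\left(\sqrt{p + \left(\frac{1237}{-74598} - \frac{57830}{-62620}\right)} + 82746\right) - 156019 = \left(\sqrt{2688 + \left(\frac{1237}{-74598} - \frac{57830}{-62620}\right)} + 82746\right) - 156019 = \left(\sqrt{2688 + \left(1237 \left(- \frac{1}{74598}\right) - - \frac{5783}{6262}\right)} + 82746\right) - 156019 = \left(\sqrt{2688 + \left(- \frac{1237}{74598} + \frac{5783}{6262}\right)} + 82746\right) - 156019 = \left(\sqrt{2688 + \frac{105913535}{116783169}} + 82746\right) - 156019 = \left(\sqrt{\frac{314019071807}{116783169}} + 82746\right) - 156019 = \left(\frac{\sqrt{36672142332060016383}}{116783169} + 82746\right) - 156019 = \left(82746 + \frac{\sqrt{36672142332060016383}}{116783169}\right) - 156019 = -73273 + \frac{\sqrt{36672142332060016383}}{116783169}$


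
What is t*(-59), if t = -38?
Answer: 2242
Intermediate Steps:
t*(-59) = -38*(-59) = 2242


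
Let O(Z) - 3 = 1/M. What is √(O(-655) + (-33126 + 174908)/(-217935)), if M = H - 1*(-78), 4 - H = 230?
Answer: √67699675957895/5375730 ≈ 1.5306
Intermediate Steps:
H = -226 (H = 4 - 1*230 = 4 - 230 = -226)
M = -148 (M = -226 - 1*(-78) = -226 + 78 = -148)
O(Z) = 443/148 (O(Z) = 3 + 1/(-148) = 3 - 1/148 = 443/148)
√(O(-655) + (-33126 + 174908)/(-217935)) = √(443/148 + (-33126 + 174908)/(-217935)) = √(443/148 + 141782*(-1/217935)) = √(443/148 - 141782/217935) = √(75561469/32254380) = √67699675957895/5375730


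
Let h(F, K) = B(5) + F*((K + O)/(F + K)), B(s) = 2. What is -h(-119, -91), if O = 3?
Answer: 718/15 ≈ 47.867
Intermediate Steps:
h(F, K) = 2 + F*(3 + K)/(F + K) (h(F, K) = 2 + F*((K + 3)/(F + K)) = 2 + F*((3 + K)/(F + K)) = 2 + F*(3 + K)/(F + K))
-h(-119, -91) = -(2*(-91) + 5*(-119) - 119*(-91))/(-119 - 91) = -(-182 - 595 + 10829)/(-210) = -(-1)*10052/210 = -1*(-718/15) = 718/15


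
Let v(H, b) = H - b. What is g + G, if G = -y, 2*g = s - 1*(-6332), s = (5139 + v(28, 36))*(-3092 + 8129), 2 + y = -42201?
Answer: 25935585/2 ≈ 1.2968e+7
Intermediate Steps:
y = -42203 (y = -2 - 42201 = -42203)
s = 25844847 (s = (5139 + (28 - 1*36))*(-3092 + 8129) = (5139 + (28 - 36))*5037 = (5139 - 8)*5037 = 5131*5037 = 25844847)
g = 25851179/2 (g = (25844847 - 1*(-6332))/2 = (25844847 + 6332)/2 = (½)*25851179 = 25851179/2 ≈ 1.2926e+7)
G = 42203 (G = -1*(-42203) = 42203)
g + G = 25851179/2 + 42203 = 25935585/2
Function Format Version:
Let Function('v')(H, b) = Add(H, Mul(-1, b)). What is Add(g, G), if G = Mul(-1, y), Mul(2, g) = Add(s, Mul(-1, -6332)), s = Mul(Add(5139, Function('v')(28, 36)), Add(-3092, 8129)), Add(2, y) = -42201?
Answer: Rational(25935585, 2) ≈ 1.2968e+7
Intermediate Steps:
y = -42203 (y = Add(-2, -42201) = -42203)
s = 25844847 (s = Mul(Add(5139, Add(28, Mul(-1, 36))), Add(-3092, 8129)) = Mul(Add(5139, Add(28, -36)), 5037) = Mul(Add(5139, -8), 5037) = Mul(5131, 5037) = 25844847)
g = Rational(25851179, 2) (g = Mul(Rational(1, 2), Add(25844847, Mul(-1, -6332))) = Mul(Rational(1, 2), Add(25844847, 6332)) = Mul(Rational(1, 2), 25851179) = Rational(25851179, 2) ≈ 1.2926e+7)
G = 42203 (G = Mul(-1, -42203) = 42203)
Add(g, G) = Add(Rational(25851179, 2), 42203) = Rational(25935585, 2)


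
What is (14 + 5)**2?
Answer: 361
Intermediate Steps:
(14 + 5)**2 = 19**2 = 361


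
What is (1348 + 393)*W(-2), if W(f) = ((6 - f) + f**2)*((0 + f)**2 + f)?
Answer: 41784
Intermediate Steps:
W(f) = (f + f**2)*(6 + f**2 - f) (W(f) = (6 + f**2 - f)*(f**2 + f) = (6 + f**2 - f)*(f + f**2) = (f + f**2)*(6 + f**2 - f))
(1348 + 393)*W(-2) = (1348 + 393)*(-2*(6 + (-2)**3 + 5*(-2))) = 1741*(-2*(6 - 8 - 10)) = 1741*(-2*(-12)) = 1741*24 = 41784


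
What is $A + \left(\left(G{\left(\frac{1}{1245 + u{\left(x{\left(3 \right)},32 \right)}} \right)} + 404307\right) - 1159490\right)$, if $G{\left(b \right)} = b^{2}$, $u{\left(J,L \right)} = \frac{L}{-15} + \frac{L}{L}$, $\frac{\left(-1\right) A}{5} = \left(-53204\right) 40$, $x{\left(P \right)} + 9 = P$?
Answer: $\frac{3441390519775013}{348120964} \approx 9.8856 \cdot 10^{6}$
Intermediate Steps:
$x{\left(P \right)} = -9 + P$
$A = 10640800$ ($A = - 5 \left(\left(-53204\right) 40\right) = \left(-5\right) \left(-2128160\right) = 10640800$)
$u{\left(J,L \right)} = 1 - \frac{L}{15}$ ($u{\left(J,L \right)} = L \left(- \frac{1}{15}\right) + 1 = - \frac{L}{15} + 1 = 1 - \frac{L}{15}$)
$A + \left(\left(G{\left(\frac{1}{1245 + u{\left(x{\left(3 \right)},32 \right)}} \right)} + 404307\right) - 1159490\right) = 10640800 - \left(755183 - \frac{1}{\left(1245 + \left(1 - \frac{32}{15}\right)\right)^{2}}\right) = 10640800 - \left(755183 - \frac{1}{\left(1245 - \frac{17}{15}\right)^{2}}\right) = 10640800 - \left(755183 - \frac{225}{348120964}\right) = 10640800 + \left(\left(\frac{225}{348120964} + 404307\right) - 1159490\right) = 10640800 + \left(\frac{140747742592173}{348120964} - 1159490\right) = 10640800 - \frac{262895033956187}{348120964} = \frac{3441390519775013}{348120964}$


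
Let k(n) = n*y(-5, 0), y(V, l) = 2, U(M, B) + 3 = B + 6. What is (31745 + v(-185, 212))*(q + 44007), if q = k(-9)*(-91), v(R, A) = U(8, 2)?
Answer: 1449228750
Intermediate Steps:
U(M, B) = 3 + B (U(M, B) = -3 + (B + 6) = -3 + (6 + B) = 3 + B)
v(R, A) = 5 (v(R, A) = 3 + 2 = 5)
k(n) = 2*n (k(n) = n*2 = 2*n)
q = 1638 (q = (2*(-9))*(-91) = -18*(-91) = 1638)
(31745 + v(-185, 212))*(q + 44007) = (31745 + 5)*(1638 + 44007) = 31750*45645 = 1449228750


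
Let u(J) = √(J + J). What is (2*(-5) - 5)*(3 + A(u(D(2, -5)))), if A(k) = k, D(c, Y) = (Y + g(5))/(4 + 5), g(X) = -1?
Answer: -45 - 10*I*√3 ≈ -45.0 - 17.32*I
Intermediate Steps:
D(c, Y) = -⅑ + Y/9 (D(c, Y) = (Y - 1)/(4 + 5) = (-1 + Y)/9 = (-1 + Y)*(⅑) = -⅑ + Y/9)
u(J) = √2*√J (u(J) = √(2*J) = √2*√J)
(2*(-5) - 5)*(3 + A(u(D(2, -5)))) = (2*(-5) - 5)*(3 + √2*√(-⅑ + (⅑)*(-5))) = (-10 - 5)*(3 + √2*√(-⅑ - 5/9)) = -15*(3 + √2*√(-⅔)) = -15*(3 + √2*(I*√6/3)) = -15*(3 + 2*I*√3/3) = -45 - 10*I*√3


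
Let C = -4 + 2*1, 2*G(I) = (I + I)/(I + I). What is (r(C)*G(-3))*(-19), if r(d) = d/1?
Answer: 19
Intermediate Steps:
G(I) = ½ (G(I) = ((I + I)/(I + I))/2 = ((2*I)/((2*I)))/2 = ((2*I)*(1/(2*I)))/2 = (½)*1 = ½)
C = -2 (C = -4 + 2 = -2)
r(d) = d (r(d) = d*1 = d)
(r(C)*G(-3))*(-19) = -2*½*(-19) = -1*(-19) = 19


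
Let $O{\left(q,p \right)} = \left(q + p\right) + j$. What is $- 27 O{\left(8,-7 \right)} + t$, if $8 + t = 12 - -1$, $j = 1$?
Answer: $-49$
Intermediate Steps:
$t = 5$ ($t = -8 + \left(12 - -1\right) = -8 + \left(12 + 1\right) = -8 + 13 = 5$)
$O{\left(q,p \right)} = 1 + p + q$ ($O{\left(q,p \right)} = \left(q + p\right) + 1 = \left(p + q\right) + 1 = 1 + p + q$)
$- 27 O{\left(8,-7 \right)} + t = - 27 \left(1 - 7 + 8\right) + 5 = \left(-27\right) 2 + 5 = -54 + 5 = -49$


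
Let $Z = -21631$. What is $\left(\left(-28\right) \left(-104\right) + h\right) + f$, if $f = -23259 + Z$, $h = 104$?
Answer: $-41874$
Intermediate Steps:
$f = -44890$ ($f = -23259 - 21631 = -44890$)
$\left(\left(-28\right) \left(-104\right) + h\right) + f = \left(\left(-28\right) \left(-104\right) + 104\right) - 44890 = \left(2912 + 104\right) - 44890 = 3016 - 44890 = -41874$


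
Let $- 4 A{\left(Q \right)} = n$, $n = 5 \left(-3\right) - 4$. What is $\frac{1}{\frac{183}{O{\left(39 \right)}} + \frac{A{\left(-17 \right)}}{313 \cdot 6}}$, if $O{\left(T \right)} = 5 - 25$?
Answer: $- \frac{37560}{343579} \approx -0.10932$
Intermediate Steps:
$n = -19$ ($n = -15 - 4 = -19$)
$A{\left(Q \right)} = \frac{19}{4}$ ($A{\left(Q \right)} = \left(- \frac{1}{4}\right) \left(-19\right) = \frac{19}{4}$)
$O{\left(T \right)} = -20$ ($O{\left(T \right)} = 5 - 25 = -20$)
$\frac{1}{\frac{183}{O{\left(39 \right)}} + \frac{A{\left(-17 \right)}}{313 \cdot 6}} = \frac{1}{\frac{183}{-20} + \frac{19}{4 \cdot 313 \cdot 6}} = \frac{1}{183 \left(- \frac{1}{20}\right) + \frac{19}{4 \cdot 1878}} = \frac{1}{- \frac{183}{20} + \frac{19}{4} \cdot \frac{1}{1878}} = \frac{1}{- \frac{183}{20} + \frac{19}{7512}} = \frac{1}{- \frac{343579}{37560}} = - \frac{37560}{343579}$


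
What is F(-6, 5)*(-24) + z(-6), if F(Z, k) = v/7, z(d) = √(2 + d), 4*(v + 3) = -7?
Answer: 114/7 + 2*I ≈ 16.286 + 2.0*I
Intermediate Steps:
v = -19/4 (v = -3 + (¼)*(-7) = -3 - 7/4 = -19/4 ≈ -4.7500)
F(Z, k) = -19/28 (F(Z, k) = -19/4/7 = -19/4*⅐ = -19/28)
F(-6, 5)*(-24) + z(-6) = -19/28*(-24) + √(2 - 6) = 114/7 + √(-4) = 114/7 + 2*I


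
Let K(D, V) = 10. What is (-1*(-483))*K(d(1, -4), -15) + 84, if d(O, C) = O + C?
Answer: 4914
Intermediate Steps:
d(O, C) = C + O
(-1*(-483))*K(d(1, -4), -15) + 84 = -1*(-483)*10 + 84 = 483*10 + 84 = 4830 + 84 = 4914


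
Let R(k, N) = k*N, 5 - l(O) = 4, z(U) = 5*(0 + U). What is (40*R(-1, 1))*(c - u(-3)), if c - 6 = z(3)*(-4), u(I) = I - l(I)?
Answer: 2000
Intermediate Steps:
z(U) = 5*U
l(O) = 1 (l(O) = 5 - 1*4 = 5 - 4 = 1)
u(I) = -1 + I (u(I) = I - 1*1 = I - 1 = -1 + I)
c = -54 (c = 6 + (5*3)*(-4) = 6 + 15*(-4) = 6 - 60 = -54)
R(k, N) = N*k
(40*R(-1, 1))*(c - u(-3)) = (40*(1*(-1)))*(-54 - (-1 - 3)) = (40*(-1))*(-54 - 1*(-4)) = -40*(-54 + 4) = -40*(-50) = 2000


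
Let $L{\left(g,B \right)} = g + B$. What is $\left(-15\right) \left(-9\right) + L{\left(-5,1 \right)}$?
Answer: $131$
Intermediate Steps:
$L{\left(g,B \right)} = B + g$
$\left(-15\right) \left(-9\right) + L{\left(-5,1 \right)} = \left(-15\right) \left(-9\right) + \left(1 - 5\right) = 135 - 4 = 131$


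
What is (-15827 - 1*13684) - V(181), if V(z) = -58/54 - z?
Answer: -791881/27 ≈ -29329.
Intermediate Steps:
V(z) = -29/27 - z (V(z) = -58*1/54 - z = -29/27 - z)
(-15827 - 1*13684) - V(181) = (-15827 - 1*13684) - (-29/27 - 1*181) = (-15827 - 13684) - (-29/27 - 181) = -29511 - 1*(-4916/27) = -29511 + 4916/27 = -791881/27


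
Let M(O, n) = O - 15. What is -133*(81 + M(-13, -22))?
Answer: -7049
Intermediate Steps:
M(O, n) = -15 + O
-133*(81 + M(-13, -22)) = -133*(81 + (-15 - 13)) = -133*(81 - 28) = -133*53 = -7049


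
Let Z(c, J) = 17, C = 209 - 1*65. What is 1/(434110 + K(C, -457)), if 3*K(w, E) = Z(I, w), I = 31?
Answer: 3/1302347 ≈ 2.3035e-6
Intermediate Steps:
C = 144 (C = 209 - 65 = 144)
K(w, E) = 17/3 (K(w, E) = (⅓)*17 = 17/3)
1/(434110 + K(C, -457)) = 1/(434110 + 17/3) = 1/(1302347/3) = 3/1302347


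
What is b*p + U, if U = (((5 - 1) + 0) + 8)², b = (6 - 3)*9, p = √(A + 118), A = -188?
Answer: 144 + 27*I*√70 ≈ 144.0 + 225.9*I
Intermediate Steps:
p = I*√70 (p = √(-188 + 118) = √(-70) = I*√70 ≈ 8.3666*I)
b = 27 (b = 3*9 = 27)
U = 144 (U = ((4 + 0) + 8)² = (4 + 8)² = 12² = 144)
b*p + U = 27*(I*√70) + 144 = 27*I*√70 + 144 = 144 + 27*I*√70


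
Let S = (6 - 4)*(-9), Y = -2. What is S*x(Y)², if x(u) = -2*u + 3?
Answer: -882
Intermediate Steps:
x(u) = 3 - 2*u
S = -18 (S = 2*(-9) = -18)
S*x(Y)² = -18*(3 - 2*(-2))² = -18*(3 + 4)² = -18*7² = -18*49 = -882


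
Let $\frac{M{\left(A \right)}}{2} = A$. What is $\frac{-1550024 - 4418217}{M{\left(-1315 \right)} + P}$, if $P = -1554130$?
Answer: $\frac{5968241}{1556760} \approx 3.8338$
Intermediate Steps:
$M{\left(A \right)} = 2 A$
$\frac{-1550024 - 4418217}{M{\left(-1315 \right)} + P} = \frac{-1550024 - 4418217}{2 \left(-1315\right) - 1554130} = - \frac{5968241}{-2630 - 1554130} = - \frac{5968241}{-1556760} = \left(-5968241\right) \left(- \frac{1}{1556760}\right) = \frac{5968241}{1556760}$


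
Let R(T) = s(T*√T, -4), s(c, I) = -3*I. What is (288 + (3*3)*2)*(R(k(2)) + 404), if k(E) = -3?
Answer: 127296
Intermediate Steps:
R(T) = 12 (R(T) = -3*(-4) = 12)
(288 + (3*3)*2)*(R(k(2)) + 404) = (288 + (3*3)*2)*(12 + 404) = (288 + 9*2)*416 = (288 + 18)*416 = 306*416 = 127296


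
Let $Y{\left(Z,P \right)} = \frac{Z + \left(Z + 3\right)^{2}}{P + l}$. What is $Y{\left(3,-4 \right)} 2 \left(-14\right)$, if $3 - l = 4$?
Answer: $\frac{1092}{5} \approx 218.4$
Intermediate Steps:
$l = -1$ ($l = 3 - 4 = -1$)
$Y{\left(Z,P \right)} = \frac{Z + \left(3 + Z\right)^{2}}{-1 + P}$ ($Y{\left(Z,P \right)} = \frac{Z + \left(Z + 3\right)^{2}}{P - 1} = \frac{Z + \left(3 + Z\right)^{2}}{-1 + P}$)
$Y{\left(3,-4 \right)} 2 \left(-14\right) = \frac{3 + \left(3 + 3\right)^{2}}{-1 - 4} \cdot 2 \left(-14\right) = \frac{3 + 6^{2}}{-5} \cdot 2 \left(-14\right) = - \frac{3 + 36}{5} \cdot 2 \left(-14\right) = \left(- \frac{1}{5}\right) 39 \cdot 2 \left(-14\right) = \left(- \frac{39}{5}\right) 2 \left(-14\right) = \left(- \frac{78}{5}\right) \left(-14\right) = \frac{1092}{5}$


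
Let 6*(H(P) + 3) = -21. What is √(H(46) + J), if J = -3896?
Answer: I*√15610/2 ≈ 62.47*I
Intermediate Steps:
H(P) = -13/2 (H(P) = -3 + (⅙)*(-21) = -3 - 7/2 = -13/2)
√(H(46) + J) = √(-13/2 - 3896) = √(-7805/2) = I*√15610/2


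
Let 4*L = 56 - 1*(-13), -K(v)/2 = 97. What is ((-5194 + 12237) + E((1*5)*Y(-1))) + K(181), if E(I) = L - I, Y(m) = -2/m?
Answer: 27425/4 ≈ 6856.3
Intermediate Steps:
K(v) = -194 (K(v) = -2*97 = -194)
L = 69/4 (L = (56 - 1*(-13))/4 = (56 + 13)/4 = (¼)*69 = 69/4 ≈ 17.250)
E(I) = 69/4 - I
((-5194 + 12237) + E((1*5)*Y(-1))) + K(181) = ((-5194 + 12237) + (69/4 - 1*5*(-2/(-1)))) - 194 = (7043 + (69/4 - 5*(-2*(-1)))) - 194 = (7043 + (69/4 - 5*2)) - 194 = (7043 + (69/4 - 1*10)) - 194 = (7043 + (69/4 - 10)) - 194 = (7043 + 29/4) - 194 = 28201/4 - 194 = 27425/4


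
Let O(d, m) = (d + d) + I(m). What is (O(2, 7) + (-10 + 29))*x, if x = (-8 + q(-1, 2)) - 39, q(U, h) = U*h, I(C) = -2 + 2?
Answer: -1127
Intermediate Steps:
I(C) = 0
O(d, m) = 2*d (O(d, m) = (d + d) + 0 = 2*d + 0 = 2*d)
x = -49 (x = (-8 - 1*2) - 39 = (-8 - 2) - 39 = -10 - 39 = -49)
(O(2, 7) + (-10 + 29))*x = (2*2 + (-10 + 29))*(-49) = (4 + 19)*(-49) = 23*(-49) = -1127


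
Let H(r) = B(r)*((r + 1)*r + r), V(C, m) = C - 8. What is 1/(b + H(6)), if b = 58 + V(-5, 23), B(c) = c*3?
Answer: 1/909 ≈ 0.0011001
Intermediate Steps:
V(C, m) = -8 + C
B(c) = 3*c
H(r) = 3*r*(r + r*(1 + r)) (H(r) = (3*r)*((r + 1)*r + r) = (3*r)*((1 + r)*r + r) = (3*r)*(r*(1 + r) + r) = (3*r)*(r + r*(1 + r)) = 3*r*(r + r*(1 + r)))
b = 45 (b = 58 + (-8 - 5) = 58 - 13 = 45)
1/(b + H(6)) = 1/(45 + 3*6²*(2 + 6)) = 1/(45 + 3*36*8) = 1/(45 + 864) = 1/909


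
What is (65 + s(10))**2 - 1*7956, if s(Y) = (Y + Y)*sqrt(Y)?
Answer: 269 + 2600*sqrt(10) ≈ 8490.9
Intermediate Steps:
s(Y) = 2*Y**(3/2) (s(Y) = (2*Y)*sqrt(Y) = 2*Y**(3/2))
(65 + s(10))**2 - 1*7956 = (65 + 2*10**(3/2))**2 - 1*7956 = (65 + 2*(10*sqrt(10)))**2 - 7956 = (65 + 20*sqrt(10))**2 - 7956 = -7956 + (65 + 20*sqrt(10))**2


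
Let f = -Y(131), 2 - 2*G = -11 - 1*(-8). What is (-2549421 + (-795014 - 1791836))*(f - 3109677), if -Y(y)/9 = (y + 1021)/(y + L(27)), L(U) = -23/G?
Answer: 463179490787703/29 ≈ 1.5972e+13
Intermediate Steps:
G = 5/2 (G = 1 - (-11 - 1*(-8))/2 = 1 - (-11 + 8)/2 = 1 - ½*(-3) = 1 + 3/2 = 5/2 ≈ 2.5000)
L(U) = -46/5 (L(U) = -23/5/2 = -23*⅖ = -46/5)
Y(y) = -9*(1021 + y)/(-46/5 + y) (Y(y) = -9*(y + 1021)/(y - 46/5) = -9*(1021 + y)/(-46/5 + y))
f = 17280/203 (f = -45*(-1021 - 1*131)/(-46 + 5*131) = -45*(-1021 - 131)/(-46 + 655) = -45*(-1152)/609 = -1*(-17280/203) = 17280/203 ≈ 85.123)
(-2549421 + (-795014 - 1791836))*(f - 3109677) = (-2549421 + (-795014 - 1791836))*(17280/203 - 3109677) = (-2549421 - 2586850)*(-631247151/203) = -5136271*(-631247151/203) = 463179490787703/29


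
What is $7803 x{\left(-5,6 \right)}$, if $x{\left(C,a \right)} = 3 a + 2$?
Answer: $156060$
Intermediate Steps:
$x{\left(C,a \right)} = 2 + 3 a$
$7803 x{\left(-5,6 \right)} = 7803 \left(2 + 3 \cdot 6\right) = 7803 \left(2 + 18\right) = 7803 \cdot 20 = 156060$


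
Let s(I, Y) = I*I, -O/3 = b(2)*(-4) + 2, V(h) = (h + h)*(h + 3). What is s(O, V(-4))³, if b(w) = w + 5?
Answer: 225199600704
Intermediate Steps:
b(w) = 5 + w
V(h) = 2*h*(3 + h) (V(h) = (2*h)*(3 + h) = 2*h*(3 + h))
O = 78 (O = -3*((5 + 2)*(-4) + 2) = -3*(7*(-4) + 2) = -3*(-28 + 2) = -3*(-26) = 78)
s(I, Y) = I²
s(O, V(-4))³ = (78²)³ = 6084³ = 225199600704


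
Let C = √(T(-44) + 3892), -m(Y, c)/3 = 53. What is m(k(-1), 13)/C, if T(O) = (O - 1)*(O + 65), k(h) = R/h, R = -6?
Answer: -159*√2947/2947 ≈ -2.9289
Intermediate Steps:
k(h) = -6/h
m(Y, c) = -159 (m(Y, c) = -3*53 = -159)
T(O) = (-1 + O)*(65 + O)
C = √2947 (C = √((-65 + (-44)² + 64*(-44)) + 3892) = √((-65 + 1936 - 2816) + 3892) = √(-945 + 3892) = √2947 ≈ 54.286)
m(k(-1), 13)/C = -159*√2947/2947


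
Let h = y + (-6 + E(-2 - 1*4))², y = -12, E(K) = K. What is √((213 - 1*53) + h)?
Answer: 2*√73 ≈ 17.088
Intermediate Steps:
h = 132 (h = -12 + (-6 + (-2 - 1*4))² = -12 + (-6 + (-2 - 4))² = -12 + (-6 - 6)² = -12 + (-12)² = -12 + 144 = 132)
√((213 - 1*53) + h) = √((213 - 1*53) + 132) = √((213 - 53) + 132) = √(160 + 132) = √292 = 2*√73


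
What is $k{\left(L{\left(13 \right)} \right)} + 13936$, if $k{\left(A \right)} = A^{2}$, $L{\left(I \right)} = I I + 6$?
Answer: $44561$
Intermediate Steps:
$L{\left(I \right)} = 6 + I^{2}$ ($L{\left(I \right)} = I^{2} + 6 = 6 + I^{2}$)
$k{\left(L{\left(13 \right)} \right)} + 13936 = \left(6 + 13^{2}\right)^{2} + 13936 = \left(6 + 169\right)^{2} + 13936 = 175^{2} + 13936 = 30625 + 13936 = 44561$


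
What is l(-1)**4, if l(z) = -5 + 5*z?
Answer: 10000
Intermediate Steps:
l(-1)**4 = (-5 + 5*(-1))**4 = (-5 - 5)**4 = (-10)**4 = 10000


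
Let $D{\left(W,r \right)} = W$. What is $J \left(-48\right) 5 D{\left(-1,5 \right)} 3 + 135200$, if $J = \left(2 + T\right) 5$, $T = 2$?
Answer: $149600$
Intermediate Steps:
$J = 20$ ($J = \left(2 + 2\right) 5 = 4 \cdot 5 = 20$)
$J \left(-48\right) 5 D{\left(-1,5 \right)} 3 + 135200 = 20 \left(-48\right) 5 \left(-1\right) 3 + 135200 = - 960 \left(\left(-5\right) 3\right) + 135200 = \left(-960\right) \left(-15\right) + 135200 = 14400 + 135200 = 149600$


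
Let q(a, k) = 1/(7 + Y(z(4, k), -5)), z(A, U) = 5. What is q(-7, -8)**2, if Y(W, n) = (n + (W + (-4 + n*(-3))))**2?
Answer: 1/16384 ≈ 6.1035e-5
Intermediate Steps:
Y(W, n) = (-4 + W - 2*n)**2 (Y(W, n) = (n + (W + (-4 - 3*n)))**2 = (n + (-4 + W - 3*n))**2 = (-4 + W - 2*n)**2)
q(a, k) = 1/128 (q(a, k) = 1/(7 + (4 - 1*5 + 2*(-5))**2) = 1/(7 + (4 - 5 - 10)**2) = 1/(7 + (-11)**2) = 1/(7 + 121) = 1/128)
q(-7, -8)**2 = (1/128)**2 = 1/16384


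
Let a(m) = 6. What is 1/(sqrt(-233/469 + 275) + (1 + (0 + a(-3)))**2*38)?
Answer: 436639/812957447 - sqrt(60379998)/1625914894 ≈ 0.00053232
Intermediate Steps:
1/(sqrt(-233/469 + 275) + (1 + (0 + a(-3)))**2*38) = 1/(sqrt(-233/469 + 275) + (1 + (0 + 6))**2*38) = 1/(sqrt(-233*1/469 + 275) + (1 + 6)**2*38) = 1/(sqrt(-233/469 + 275) + 7**2*38) = 1/(sqrt(128742/469) + 49*38) = 1/(sqrt(60379998)/469 + 1862) = 1/(1862 + sqrt(60379998)/469)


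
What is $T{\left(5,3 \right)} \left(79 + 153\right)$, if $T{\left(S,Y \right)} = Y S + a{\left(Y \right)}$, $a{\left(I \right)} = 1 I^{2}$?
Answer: $5568$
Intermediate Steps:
$a{\left(I \right)} = I^{2}$
$T{\left(S,Y \right)} = Y^{2} + S Y$ ($T{\left(S,Y \right)} = Y S + Y^{2} = S Y + Y^{2} = Y^{2} + S Y$)
$T{\left(5,3 \right)} \left(79 + 153\right) = 3 \left(5 + 3\right) \left(79 + 153\right) = 3 \cdot 8 \cdot 232 = 24 \cdot 232 = 5568$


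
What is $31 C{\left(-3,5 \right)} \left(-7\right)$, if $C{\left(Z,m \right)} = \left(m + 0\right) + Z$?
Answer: $-434$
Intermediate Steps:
$C{\left(Z,m \right)} = Z + m$ ($C{\left(Z,m \right)} = m + Z = Z + m$)
$31 C{\left(-3,5 \right)} \left(-7\right) = 31 \left(-3 + 5\right) \left(-7\right) = 31 \cdot 2 \left(-7\right) = 62 \left(-7\right) = -434$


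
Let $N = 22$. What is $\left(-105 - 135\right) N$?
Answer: $-5280$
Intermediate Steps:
$\left(-105 - 135\right) N = \left(-105 - 135\right) 22 = \left(-240\right) 22 = -5280$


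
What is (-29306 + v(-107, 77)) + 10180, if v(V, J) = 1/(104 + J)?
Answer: -3461805/181 ≈ -19126.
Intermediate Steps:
(-29306 + v(-107, 77)) + 10180 = (-29306 + 1/(104 + 77)) + 10180 = (-29306 + 1/181) + 10180 = -5304385/181 + 10180 = -3461805/181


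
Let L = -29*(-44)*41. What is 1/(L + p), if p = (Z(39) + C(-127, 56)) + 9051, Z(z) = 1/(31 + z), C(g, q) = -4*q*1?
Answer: 70/4280011 ≈ 1.6355e-5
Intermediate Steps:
C(g, q) = -4*q
L = 52316 (L = 1276*41 = 52316)
p = 617891/70 (p = (1/(31 + 39) - 4*56) + 9051 = (1/70 - 224) + 9051 = -15679/70 + 9051 = 617891/70 ≈ 8827.0)
1/(L + p) = 1/(52316 + 617891/70) = 1/(4280011/70) = 70/4280011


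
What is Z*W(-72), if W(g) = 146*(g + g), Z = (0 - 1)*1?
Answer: 21024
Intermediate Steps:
Z = -1 (Z = -1*1 = -1)
W(g) = 292*g (W(g) = 146*(2*g) = 292*g)
Z*W(-72) = -292*(-72) = -1*(-21024) = 21024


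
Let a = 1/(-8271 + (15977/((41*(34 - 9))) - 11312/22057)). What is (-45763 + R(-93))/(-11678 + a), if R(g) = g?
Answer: 1222740238714688/311391326234619 ≈ 3.9267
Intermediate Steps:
a = -3229775/26664781898 (a = 1/(-8271 + (15977/((41*25)) - 11312*1/22057)) = 1/(-8271 + (15977/1025 - 1616/3151)) = 1/(-8271 + 48687127/3229775) = 1/(-26664781898/3229775) = -3229775/26664781898 ≈ -0.00012113)
(-45763 + R(-93))/(-11678 + a) = (-45763 - 93)/(-11678 - 3229775/26664781898) = -45856/(-311391326234619/26664781898) = -45856*(-26664781898/311391326234619) = 1222740238714688/311391326234619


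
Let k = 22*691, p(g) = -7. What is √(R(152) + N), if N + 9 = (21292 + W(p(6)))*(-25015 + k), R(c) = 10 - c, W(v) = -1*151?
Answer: 4*I*√12966049 ≈ 14403.0*I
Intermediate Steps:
k = 15202
W(v) = -151
N = -207456642 (N = -9 + (21292 - 151)*(-25015 + 15202) = -9 + 21141*(-9813) = -9 - 207456633 = -207456642)
√(R(152) + N) = √((10 - 1*152) - 207456642) = √((10 - 152) - 207456642) = √(-142 - 207456642) = √(-207456784) = 4*I*√12966049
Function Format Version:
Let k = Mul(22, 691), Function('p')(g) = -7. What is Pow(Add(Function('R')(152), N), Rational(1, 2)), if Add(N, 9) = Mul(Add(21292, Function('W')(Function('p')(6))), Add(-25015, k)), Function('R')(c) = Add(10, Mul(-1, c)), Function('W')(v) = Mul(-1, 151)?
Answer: Mul(4, I, Pow(12966049, Rational(1, 2))) ≈ Mul(14403., I)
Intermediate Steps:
k = 15202
Function('W')(v) = -151
N = -207456642 (N = Add(-9, Mul(Add(21292, -151), Add(-25015, 15202))) = Add(-9, Mul(21141, -9813)) = Add(-9, -207456633) = -207456642)
Pow(Add(Function('R')(152), N), Rational(1, 2)) = Pow(Add(Add(10, Mul(-1, 152)), -207456642), Rational(1, 2)) = Pow(Add(Add(10, -152), -207456642), Rational(1, 2)) = Pow(Add(-142, -207456642), Rational(1, 2)) = Pow(-207456784, Rational(1, 2)) = Mul(4, I, Pow(12966049, Rational(1, 2)))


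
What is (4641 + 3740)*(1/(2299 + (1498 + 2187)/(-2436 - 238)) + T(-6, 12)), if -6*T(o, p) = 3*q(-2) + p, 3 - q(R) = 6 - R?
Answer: 51536353009/12287682 ≈ 4194.1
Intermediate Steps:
q(R) = -3 + R (q(R) = 3 - (6 - R) = 3 + (-6 + R) = -3 + R)
T(o, p) = 5/2 - p/6 (T(o, p) = -(3*(-3 - 2) + p)/6 = -(3*(-5) + p)/6 = -(-15 + p)/6 = 5/2 - p/6)
(4641 + 3740)*(1/(2299 + (1498 + 2187)/(-2436 - 238)) + T(-6, 12)) = (4641 + 3740)*(1/(2299 + (1498 + 2187)/(-2436 - 238)) + (5/2 - ⅙*12)) = 8381*(1/(2299 + 3685/(-2674)) + (5/2 - 2)) = 8381*(1/(2299 + 3685*(-1/2674)) + ½) = 8381*(1/(2299 - 3685/2674) + ½) = 8381*(1/(6143841/2674) + ½) = 8381*(2674/6143841 + ½) = 8381*(6149189/12287682) = 51536353009/12287682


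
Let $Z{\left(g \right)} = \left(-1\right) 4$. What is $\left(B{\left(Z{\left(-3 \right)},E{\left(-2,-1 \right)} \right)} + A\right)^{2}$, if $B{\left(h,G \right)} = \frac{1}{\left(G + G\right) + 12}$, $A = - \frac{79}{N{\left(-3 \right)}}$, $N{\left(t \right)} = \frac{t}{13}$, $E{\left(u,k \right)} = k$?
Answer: $\frac{105534529}{900} \approx 1.1726 \cdot 10^{5}$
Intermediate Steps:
$Z{\left(g \right)} = -4$
$N{\left(t \right)} = \frac{t}{13}$ ($N{\left(t \right)} = t \frac{1}{13} = \frac{t}{13}$)
$A = \frac{1027}{3}$ ($A = - \frac{79}{\frac{1}{13} \left(-3\right)} = - \frac{79}{- \frac{3}{13}} = \left(-79\right) \left(- \frac{13}{3}\right) = \frac{1027}{3} \approx 342.33$)
$B{\left(h,G \right)} = \frac{1}{12 + 2 G}$ ($B{\left(h,G \right)} = \frac{1}{2 G + 12} = \frac{1}{12 + 2 G}$)
$\left(B{\left(Z{\left(-3 \right)},E{\left(-2,-1 \right)} \right)} + A\right)^{2} = \left(\frac{1}{2 \left(6 - 1\right)} + \frac{1027}{3}\right)^{2} = \left(\frac{1}{2 \cdot 5} + \frac{1027}{3}\right)^{2} = \left(\frac{1}{2} \cdot \frac{1}{5} + \frac{1027}{3}\right)^{2} = \left(\frac{1}{10} + \frac{1027}{3}\right)^{2} = \left(\frac{10273}{30}\right)^{2} = \frac{105534529}{900}$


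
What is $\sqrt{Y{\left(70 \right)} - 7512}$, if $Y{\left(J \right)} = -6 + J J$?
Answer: $i \sqrt{2618} \approx 51.166 i$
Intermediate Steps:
$Y{\left(J \right)} = -6 + J^{2}$
$\sqrt{Y{\left(70 \right)} - 7512} = \sqrt{\left(-6 + 70^{2}\right) - 7512} = \sqrt{\left(-6 + 4900\right) - 7512} = \sqrt{4894 - 7512} = \sqrt{-2618} = i \sqrt{2618}$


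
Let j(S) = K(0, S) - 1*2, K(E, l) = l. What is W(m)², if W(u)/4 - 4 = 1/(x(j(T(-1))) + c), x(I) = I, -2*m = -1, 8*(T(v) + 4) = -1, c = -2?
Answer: 1016064/4225 ≈ 240.49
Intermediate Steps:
T(v) = -33/8 (T(v) = -4 + (⅛)*(-1) = -4 - ⅛ = -33/8)
m = ½ (m = -½*(-1) = ½ ≈ 0.50000)
j(S) = -2 + S (j(S) = S - 1*2 = S - 2 = -2 + S)
W(u) = 1008/65 (W(u) = 16 + 4/((-2 - 33/8) - 2) = 16 + 4/(-49/8 - 2) = 16 + 4/(-65/8) = 16 + 4*(-8/65) = 16 - 32/65 = 1008/65)
W(m)² = (1008/65)² = 1016064/4225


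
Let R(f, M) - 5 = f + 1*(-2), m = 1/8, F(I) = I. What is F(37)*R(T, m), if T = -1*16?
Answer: -481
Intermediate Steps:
T = -16
m = ⅛ ≈ 0.12500
R(f, M) = 3 + f (R(f, M) = 5 + (f + 1*(-2)) = 5 + (f - 2) = 5 + (-2 + f) = 3 + f)
F(37)*R(T, m) = 37*(3 - 16) = 37*(-13) = -481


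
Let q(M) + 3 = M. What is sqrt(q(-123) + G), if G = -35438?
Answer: 2*I*sqrt(8891) ≈ 188.58*I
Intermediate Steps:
q(M) = -3 + M
sqrt(q(-123) + G) = sqrt((-3 - 123) - 35438) = sqrt(-126 - 35438) = sqrt(-35564) = 2*I*sqrt(8891)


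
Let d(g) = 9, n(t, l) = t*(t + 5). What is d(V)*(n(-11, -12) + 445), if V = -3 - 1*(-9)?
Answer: 4599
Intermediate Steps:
n(t, l) = t*(5 + t)
V = 6 (V = -3 + 9 = 6)
d(V)*(n(-11, -12) + 445) = 9*(-11*(5 - 11) + 445) = 9*(-11*(-6) + 445) = 9*(66 + 445) = 9*511 = 4599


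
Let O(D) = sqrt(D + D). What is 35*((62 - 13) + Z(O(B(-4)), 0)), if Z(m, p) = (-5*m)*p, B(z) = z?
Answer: 1715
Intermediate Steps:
O(D) = sqrt(2)*sqrt(D) (O(D) = sqrt(2*D) = sqrt(2)*sqrt(D))
Z(m, p) = -5*m*p
35*((62 - 13) + Z(O(B(-4)), 0)) = 35*((62 - 13) - 5*sqrt(2)*sqrt(-4)*0) = 35*(49 - 5*sqrt(2)*(2*I)*0) = 35*(49 - 5*2*I*sqrt(2)*0) = 35*(49 + 0) = 35*49 = 1715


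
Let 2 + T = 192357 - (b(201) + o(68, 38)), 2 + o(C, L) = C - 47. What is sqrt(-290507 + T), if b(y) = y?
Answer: 2*I*sqrt(24593) ≈ 313.64*I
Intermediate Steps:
o(C, L) = -49 + C (o(C, L) = -2 + (C - 47) = -2 + (-47 + C) = -49 + C)
T = 192135 (T = -2 + (192357 - (201 + (-49 + 68))) = -2 + (192357 - (201 + 19)) = -2 + (192357 - 1*220) = -2 + (192357 - 220) = -2 + 192137 = 192135)
sqrt(-290507 + T) = sqrt(-290507 + 192135) = sqrt(-98372) = 2*I*sqrt(24593)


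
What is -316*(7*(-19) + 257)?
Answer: -39184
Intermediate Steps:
-316*(7*(-19) + 257) = -316*(-133 + 257) = -316*124 = -39184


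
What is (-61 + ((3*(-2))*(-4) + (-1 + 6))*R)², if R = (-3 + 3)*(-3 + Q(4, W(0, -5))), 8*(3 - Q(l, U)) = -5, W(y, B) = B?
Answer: 3721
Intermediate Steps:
Q(l, U) = 29/8 (Q(l, U) = 3 - ⅛*(-5) = 3 + 5/8 = 29/8)
R = 0 (R = (-3 + 3)*(-3 + 29/8) = 0*(5/8) = 0)
(-61 + ((3*(-2))*(-4) + (-1 + 6))*R)² = (-61 + ((3*(-2))*(-4) + (-1 + 6))*0)² = (-61 + (-6*(-4) + 5)*0)² = (-61 + (24 + 5)*0)² = (-61 + 29*0)² = (-61 + 0)² = (-61)² = 3721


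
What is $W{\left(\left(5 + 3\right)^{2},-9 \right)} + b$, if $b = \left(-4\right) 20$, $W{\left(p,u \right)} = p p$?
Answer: $4016$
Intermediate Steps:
$W{\left(p,u \right)} = p^{2}$
$b = -80$
$W{\left(\left(5 + 3\right)^{2},-9 \right)} + b = \left(\left(5 + 3\right)^{2}\right)^{2} - 80 = \left(8^{2}\right)^{2} - 80 = 64^{2} - 80 = 4096 - 80 = 4016$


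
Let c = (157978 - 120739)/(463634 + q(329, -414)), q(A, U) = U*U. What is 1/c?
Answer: 635030/37239 ≈ 17.053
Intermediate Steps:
q(A, U) = U²
c = 37239/635030 (c = (157978 - 120739)/(463634 + (-414)²) = 37239/(463634 + 171396) = 37239/635030 ≈ 0.058641)
1/c = 1/(37239/635030) = 635030/37239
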